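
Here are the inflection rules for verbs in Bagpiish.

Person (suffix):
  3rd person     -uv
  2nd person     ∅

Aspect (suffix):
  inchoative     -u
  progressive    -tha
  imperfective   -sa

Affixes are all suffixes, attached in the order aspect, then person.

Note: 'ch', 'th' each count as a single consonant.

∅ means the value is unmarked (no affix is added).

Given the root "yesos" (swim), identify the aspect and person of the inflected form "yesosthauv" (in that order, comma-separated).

progressive, 3rd person

Segment: yesos-tha-uv.
aspect: -tha → progressive.
person: -uv → 3rd person.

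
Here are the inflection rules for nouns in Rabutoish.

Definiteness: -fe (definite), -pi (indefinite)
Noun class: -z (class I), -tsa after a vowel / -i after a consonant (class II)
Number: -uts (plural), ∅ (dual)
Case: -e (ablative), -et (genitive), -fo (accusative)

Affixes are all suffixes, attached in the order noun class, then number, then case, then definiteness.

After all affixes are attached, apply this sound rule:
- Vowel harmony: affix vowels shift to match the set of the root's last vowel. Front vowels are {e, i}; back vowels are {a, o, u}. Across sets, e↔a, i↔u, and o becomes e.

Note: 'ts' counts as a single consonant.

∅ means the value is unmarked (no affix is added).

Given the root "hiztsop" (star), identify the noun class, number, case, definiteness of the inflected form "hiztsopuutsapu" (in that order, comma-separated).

Segment: hiztsop-i-uts-e-pi.
noun class: -tsa/i → class II.
number: -uts → plural.
case: -e → ablative.
definiteness: -pi → indefinite.

class II, plural, ablative, indefinite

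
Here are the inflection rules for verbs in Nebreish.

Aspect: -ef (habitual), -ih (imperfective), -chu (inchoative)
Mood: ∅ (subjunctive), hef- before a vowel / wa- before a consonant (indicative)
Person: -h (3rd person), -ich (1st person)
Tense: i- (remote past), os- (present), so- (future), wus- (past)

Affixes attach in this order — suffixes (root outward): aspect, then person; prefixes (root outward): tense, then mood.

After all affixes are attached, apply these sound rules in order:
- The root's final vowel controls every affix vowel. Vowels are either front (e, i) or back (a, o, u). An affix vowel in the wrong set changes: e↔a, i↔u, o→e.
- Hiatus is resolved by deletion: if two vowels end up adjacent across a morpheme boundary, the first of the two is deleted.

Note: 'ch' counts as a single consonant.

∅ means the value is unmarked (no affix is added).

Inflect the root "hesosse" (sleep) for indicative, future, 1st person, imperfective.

Attach aspect imperfective -ih → hesosseih.
Attach tense future so- → sohesosseih.
Attach person 1st person -ich → sohesosseihich.
Attach mood indicative wa- (before consonant 's') → wasohesosseihich.
Apply vowel harmony: wasohesosseihich → wesehesosseihich.
Apply vowel deletion: wesehesosseihich → wesehesossihich.

wesehesossihich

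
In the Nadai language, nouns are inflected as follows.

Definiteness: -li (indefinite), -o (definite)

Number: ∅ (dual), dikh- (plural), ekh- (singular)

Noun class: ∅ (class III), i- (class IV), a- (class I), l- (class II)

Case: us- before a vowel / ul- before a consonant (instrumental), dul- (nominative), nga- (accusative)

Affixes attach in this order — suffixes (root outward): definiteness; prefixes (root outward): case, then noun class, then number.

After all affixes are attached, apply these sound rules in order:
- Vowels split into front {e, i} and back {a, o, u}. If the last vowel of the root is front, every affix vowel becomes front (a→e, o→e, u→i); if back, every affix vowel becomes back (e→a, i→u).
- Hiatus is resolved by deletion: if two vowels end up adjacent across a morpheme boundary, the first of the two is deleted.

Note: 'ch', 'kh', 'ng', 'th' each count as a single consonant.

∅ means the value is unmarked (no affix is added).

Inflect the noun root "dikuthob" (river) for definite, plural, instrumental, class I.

Attach case instrumental ul- (before consonant 'd') → uldikuthob.
Attach noun class class I a- → auldikuthob.
Attach number plural dikh- → dikhauldikuthob.
Attach definiteness definite -o → dikhauldikuthobo.
Apply vowel harmony: dikhauldikuthobo → dukhauldikuthobo.
Apply vowel deletion: dukhauldikuthobo → dukhuldikuthobo.

dukhuldikuthobo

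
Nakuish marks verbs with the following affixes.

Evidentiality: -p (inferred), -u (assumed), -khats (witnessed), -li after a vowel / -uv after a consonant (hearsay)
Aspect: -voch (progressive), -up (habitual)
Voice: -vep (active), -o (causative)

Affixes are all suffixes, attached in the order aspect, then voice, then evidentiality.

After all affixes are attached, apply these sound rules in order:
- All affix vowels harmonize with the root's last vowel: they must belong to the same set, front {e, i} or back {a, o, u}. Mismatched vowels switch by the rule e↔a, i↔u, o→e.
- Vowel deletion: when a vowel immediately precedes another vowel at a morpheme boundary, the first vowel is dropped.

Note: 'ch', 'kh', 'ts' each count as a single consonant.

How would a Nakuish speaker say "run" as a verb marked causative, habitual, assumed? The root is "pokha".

pokhupu

Attach aspect habitual -up → pokhaup.
Attach voice causative -o → pokhaupo.
Attach evidentiality assumed -u → pokhaupou.
Vowel harmony: no change.
Apply vowel deletion: pokhaupou → pokhupu.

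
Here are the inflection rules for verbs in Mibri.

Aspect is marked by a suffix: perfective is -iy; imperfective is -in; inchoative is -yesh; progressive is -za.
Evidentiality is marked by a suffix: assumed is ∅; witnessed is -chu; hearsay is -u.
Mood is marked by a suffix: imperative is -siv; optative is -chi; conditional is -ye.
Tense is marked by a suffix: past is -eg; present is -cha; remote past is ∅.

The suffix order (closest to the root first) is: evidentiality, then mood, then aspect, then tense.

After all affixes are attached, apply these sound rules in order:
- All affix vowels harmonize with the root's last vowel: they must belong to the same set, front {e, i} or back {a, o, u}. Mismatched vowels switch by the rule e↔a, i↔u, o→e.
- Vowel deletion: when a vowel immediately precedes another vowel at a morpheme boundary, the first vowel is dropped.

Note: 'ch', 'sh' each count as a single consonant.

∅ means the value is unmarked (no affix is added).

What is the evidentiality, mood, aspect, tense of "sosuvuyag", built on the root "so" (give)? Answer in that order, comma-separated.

Segment: so-siv-iy-eg.
evidentiality: ∅ → assumed.
mood: -siv → imperative.
aspect: -iy → perfective.
tense: -eg → past.

assumed, imperative, perfective, past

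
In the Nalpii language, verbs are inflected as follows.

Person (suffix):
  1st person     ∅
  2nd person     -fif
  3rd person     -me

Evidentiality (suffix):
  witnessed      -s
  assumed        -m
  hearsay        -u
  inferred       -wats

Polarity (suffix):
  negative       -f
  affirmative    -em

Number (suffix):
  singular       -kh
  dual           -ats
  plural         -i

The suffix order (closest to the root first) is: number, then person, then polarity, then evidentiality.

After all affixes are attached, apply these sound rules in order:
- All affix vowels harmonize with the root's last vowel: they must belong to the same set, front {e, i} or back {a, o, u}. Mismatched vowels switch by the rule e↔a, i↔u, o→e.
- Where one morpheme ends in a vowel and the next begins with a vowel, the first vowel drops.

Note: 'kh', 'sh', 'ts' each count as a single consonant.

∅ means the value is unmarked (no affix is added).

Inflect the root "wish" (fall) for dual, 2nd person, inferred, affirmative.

wishetsfifemwets

Attach number dual -ats → wishats.
Attach person 2nd person -fif → wishatsfif.
Attach polarity affirmative -em → wishatsfifem.
Attach evidentiality inferred -wats → wishatsfifemwats.
Apply vowel harmony: wishatsfifemwats → wishetsfifemwets.
Vowel deletion: no change.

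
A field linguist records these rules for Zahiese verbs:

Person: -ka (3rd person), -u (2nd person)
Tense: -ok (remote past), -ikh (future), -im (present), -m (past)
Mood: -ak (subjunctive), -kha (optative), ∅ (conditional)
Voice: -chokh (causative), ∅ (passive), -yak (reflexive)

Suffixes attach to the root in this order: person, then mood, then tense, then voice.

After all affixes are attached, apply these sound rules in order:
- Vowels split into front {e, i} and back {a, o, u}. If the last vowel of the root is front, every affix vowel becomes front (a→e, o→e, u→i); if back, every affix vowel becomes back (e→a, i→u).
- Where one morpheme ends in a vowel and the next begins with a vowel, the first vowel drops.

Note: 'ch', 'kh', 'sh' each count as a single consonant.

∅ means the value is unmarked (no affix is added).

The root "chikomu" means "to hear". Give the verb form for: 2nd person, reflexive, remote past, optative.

chikomukhokyak

Attach person 2nd person -u → chikomuu.
Attach mood optative -kha → chikomuukha.
Attach tense remote past -ok → chikomuukhaok.
Attach voice reflexive -yak → chikomuukhaokyak.
Vowel harmony: no change.
Apply vowel deletion: chikomuukhaokyak → chikomukhokyak.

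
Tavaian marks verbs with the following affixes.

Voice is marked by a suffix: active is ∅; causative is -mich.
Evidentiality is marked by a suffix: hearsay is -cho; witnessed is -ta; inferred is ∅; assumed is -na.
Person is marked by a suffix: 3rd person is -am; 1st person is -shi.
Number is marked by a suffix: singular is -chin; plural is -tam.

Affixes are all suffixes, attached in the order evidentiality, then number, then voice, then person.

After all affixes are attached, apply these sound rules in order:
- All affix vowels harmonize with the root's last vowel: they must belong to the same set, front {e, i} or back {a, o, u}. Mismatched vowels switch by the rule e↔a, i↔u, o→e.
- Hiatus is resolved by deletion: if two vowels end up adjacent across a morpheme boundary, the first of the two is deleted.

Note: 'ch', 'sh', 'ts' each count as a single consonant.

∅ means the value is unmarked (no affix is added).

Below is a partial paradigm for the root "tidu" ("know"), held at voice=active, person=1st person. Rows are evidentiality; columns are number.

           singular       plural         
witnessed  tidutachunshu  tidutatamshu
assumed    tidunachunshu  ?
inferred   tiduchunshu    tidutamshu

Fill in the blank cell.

tidunatamshu

Attach evidentiality assumed -na → tiduna.
Attach number plural -tam → tidunatam.
voice = active: zero marking, form stays tidunatam.
Attach person 1st person -shi → tidunatamshi.
Apply vowel harmony: tidunatamshi → tidunatamshu.
Vowel deletion: no change.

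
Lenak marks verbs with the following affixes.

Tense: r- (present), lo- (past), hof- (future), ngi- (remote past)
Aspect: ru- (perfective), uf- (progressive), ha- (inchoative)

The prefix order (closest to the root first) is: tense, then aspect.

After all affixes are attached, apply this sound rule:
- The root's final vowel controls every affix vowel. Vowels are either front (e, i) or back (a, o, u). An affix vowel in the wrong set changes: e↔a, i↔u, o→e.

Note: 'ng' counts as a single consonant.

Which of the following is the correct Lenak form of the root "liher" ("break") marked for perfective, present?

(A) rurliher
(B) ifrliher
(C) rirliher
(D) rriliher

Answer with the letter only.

C

Attach tense present r- → rliher.
Attach aspect perfective ru- → rurliher.
Apply vowel harmony: rurliher → rirliher.
So the correct form is rirliher, option (C).
(A) rurliher is wrong: it fails to apply the sound rule(s).
(B) ifrliher is wrong: it uses progressive instead of perfective for aspect.
(D) rriliher is wrong: it has the affixes in the wrong order.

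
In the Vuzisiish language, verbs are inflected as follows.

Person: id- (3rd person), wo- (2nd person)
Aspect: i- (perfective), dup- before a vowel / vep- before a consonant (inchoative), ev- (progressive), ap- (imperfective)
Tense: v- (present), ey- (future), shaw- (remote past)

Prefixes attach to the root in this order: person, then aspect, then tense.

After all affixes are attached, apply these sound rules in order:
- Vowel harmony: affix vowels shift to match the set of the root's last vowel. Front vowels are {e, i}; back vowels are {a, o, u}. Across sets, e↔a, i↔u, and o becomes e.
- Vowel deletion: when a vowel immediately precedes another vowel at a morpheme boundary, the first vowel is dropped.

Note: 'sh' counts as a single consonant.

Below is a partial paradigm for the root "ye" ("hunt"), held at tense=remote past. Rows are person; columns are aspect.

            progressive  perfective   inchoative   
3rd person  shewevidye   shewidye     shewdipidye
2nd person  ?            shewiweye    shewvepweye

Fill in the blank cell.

Attach person 2nd person wo- → woye.
Attach aspect progressive ev- → evwoye.
Attach tense remote past shaw- → shawevwoye.
Apply vowel harmony: shawevwoye → shewevweye.
Vowel deletion: no change.

shewevweye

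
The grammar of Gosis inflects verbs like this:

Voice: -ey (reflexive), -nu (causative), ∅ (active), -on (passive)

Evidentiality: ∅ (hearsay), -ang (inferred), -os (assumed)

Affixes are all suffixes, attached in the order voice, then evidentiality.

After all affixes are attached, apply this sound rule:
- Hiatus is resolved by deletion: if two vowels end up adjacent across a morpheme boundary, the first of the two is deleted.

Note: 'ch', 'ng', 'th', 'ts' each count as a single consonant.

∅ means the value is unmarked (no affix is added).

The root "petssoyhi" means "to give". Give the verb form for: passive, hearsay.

petssoyhon

Attach voice passive -on → petssoyhion.
evidentiality = hearsay: zero marking, form stays petssoyhion.
Apply vowel deletion: petssoyhion → petssoyhon.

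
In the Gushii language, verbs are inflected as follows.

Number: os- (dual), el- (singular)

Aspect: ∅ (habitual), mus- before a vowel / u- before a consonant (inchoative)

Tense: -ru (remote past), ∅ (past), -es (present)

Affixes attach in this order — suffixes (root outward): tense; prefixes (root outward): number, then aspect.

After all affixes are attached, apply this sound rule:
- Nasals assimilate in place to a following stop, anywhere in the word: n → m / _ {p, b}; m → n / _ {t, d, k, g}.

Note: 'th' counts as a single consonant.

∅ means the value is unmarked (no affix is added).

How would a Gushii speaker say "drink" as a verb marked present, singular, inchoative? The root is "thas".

muselthases

Attach number singular el- → elthas.
Attach tense present -es → elthases.
Attach aspect inchoative mus- (before vowel 'e') → muselthases.
Nasal assimilation: no change.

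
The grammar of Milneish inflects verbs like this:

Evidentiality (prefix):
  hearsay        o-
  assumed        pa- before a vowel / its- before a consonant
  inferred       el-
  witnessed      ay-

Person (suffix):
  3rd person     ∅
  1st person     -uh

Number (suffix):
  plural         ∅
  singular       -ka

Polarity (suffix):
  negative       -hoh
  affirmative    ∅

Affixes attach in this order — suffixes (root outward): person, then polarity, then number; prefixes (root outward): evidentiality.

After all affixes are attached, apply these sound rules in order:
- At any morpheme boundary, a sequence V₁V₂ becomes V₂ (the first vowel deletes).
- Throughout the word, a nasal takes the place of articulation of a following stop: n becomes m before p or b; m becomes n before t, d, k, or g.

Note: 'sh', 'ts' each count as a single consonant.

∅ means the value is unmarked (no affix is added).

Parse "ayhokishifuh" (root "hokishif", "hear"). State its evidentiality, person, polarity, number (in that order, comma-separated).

witnessed, 1st person, affirmative, plural

Segment: ay-hokishif-uh.
evidentiality: ay- → witnessed.
person: -uh → 1st person.
polarity: ∅ → affirmative.
number: ∅ → plural.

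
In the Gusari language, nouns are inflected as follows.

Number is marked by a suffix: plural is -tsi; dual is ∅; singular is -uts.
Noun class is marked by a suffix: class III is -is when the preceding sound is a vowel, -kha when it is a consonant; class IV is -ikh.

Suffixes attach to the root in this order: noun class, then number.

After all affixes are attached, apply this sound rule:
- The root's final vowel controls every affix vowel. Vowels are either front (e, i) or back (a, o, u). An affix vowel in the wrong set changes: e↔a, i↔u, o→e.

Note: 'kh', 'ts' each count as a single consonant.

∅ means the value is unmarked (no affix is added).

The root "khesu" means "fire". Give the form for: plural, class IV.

khesuukhtsu

Attach noun class class IV -ikh → khesuikh.
Attach number plural -tsi → khesuikhtsi.
Apply vowel harmony: khesuikhtsi → khesuukhtsu.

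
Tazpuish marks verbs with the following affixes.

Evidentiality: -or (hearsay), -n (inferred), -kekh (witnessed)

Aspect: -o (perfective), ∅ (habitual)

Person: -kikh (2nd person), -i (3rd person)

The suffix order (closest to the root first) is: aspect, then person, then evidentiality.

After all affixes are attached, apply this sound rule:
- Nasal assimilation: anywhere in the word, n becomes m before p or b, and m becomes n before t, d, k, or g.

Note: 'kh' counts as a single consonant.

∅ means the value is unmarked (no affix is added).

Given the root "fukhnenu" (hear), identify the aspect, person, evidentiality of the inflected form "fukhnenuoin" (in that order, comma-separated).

Segment: fukhnenu-o-i-n.
aspect: -o → perfective.
person: -i → 3rd person.
evidentiality: -n → inferred.

perfective, 3rd person, inferred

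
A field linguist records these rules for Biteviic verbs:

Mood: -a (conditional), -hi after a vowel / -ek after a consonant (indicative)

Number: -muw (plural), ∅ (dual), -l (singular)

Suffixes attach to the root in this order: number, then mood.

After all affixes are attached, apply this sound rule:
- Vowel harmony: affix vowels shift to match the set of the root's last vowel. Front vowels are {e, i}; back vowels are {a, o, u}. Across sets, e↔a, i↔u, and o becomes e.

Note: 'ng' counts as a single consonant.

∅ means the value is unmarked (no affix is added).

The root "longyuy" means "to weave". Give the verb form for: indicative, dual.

number = dual: zero marking, form stays longyuy.
Attach mood indicative -ek (after consonant 'y') → longyuyek.
Apply vowel harmony: longyuyek → longyuyak.

longyuyak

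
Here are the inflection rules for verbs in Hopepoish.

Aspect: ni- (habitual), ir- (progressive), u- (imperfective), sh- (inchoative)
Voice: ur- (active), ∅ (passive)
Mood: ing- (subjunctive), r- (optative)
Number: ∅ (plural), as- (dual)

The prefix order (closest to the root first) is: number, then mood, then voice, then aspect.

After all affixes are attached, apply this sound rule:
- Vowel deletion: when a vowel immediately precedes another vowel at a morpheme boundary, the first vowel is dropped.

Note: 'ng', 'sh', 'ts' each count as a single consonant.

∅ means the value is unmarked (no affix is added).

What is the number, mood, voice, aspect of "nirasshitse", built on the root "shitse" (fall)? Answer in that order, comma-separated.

dual, optative, passive, habitual

Segment: ni-r-as-shitse.
number: as- → dual.
mood: r- → optative.
voice: ∅ → passive.
aspect: ni- → habitual.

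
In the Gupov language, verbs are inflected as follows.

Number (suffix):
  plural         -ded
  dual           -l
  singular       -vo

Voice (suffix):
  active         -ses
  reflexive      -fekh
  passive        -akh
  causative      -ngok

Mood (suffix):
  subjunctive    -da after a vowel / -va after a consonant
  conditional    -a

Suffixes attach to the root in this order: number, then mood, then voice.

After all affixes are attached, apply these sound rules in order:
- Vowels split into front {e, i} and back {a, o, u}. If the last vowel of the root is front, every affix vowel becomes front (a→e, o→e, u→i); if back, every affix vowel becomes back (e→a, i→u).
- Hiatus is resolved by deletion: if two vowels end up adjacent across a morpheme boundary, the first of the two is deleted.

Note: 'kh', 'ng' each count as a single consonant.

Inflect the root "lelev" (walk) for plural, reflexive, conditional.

Attach number plural -ded → lelevded.
Attach mood conditional -a → lelevdeda.
Attach voice reflexive -fekh → lelevdedafekh.
Apply vowel harmony: lelevdedafekh → lelevdedefekh.
Vowel deletion: no change.

lelevdedefekh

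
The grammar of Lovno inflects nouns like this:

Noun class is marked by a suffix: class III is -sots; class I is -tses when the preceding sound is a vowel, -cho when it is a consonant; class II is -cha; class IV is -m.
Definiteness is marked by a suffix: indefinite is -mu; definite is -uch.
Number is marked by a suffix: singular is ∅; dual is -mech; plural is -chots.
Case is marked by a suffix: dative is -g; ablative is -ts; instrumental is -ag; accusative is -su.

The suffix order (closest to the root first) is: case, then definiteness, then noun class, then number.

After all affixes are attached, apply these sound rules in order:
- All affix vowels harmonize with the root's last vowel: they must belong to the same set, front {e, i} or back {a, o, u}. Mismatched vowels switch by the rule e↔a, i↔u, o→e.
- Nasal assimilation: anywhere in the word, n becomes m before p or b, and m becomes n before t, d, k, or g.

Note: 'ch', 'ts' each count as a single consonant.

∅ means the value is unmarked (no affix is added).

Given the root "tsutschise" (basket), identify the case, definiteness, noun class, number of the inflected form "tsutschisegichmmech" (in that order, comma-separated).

dative, definite, class IV, dual

Segment: tsutschise-g-uch-m-mech.
case: -g → dative.
definiteness: -uch → definite.
noun class: -m → class IV.
number: -mech → dual.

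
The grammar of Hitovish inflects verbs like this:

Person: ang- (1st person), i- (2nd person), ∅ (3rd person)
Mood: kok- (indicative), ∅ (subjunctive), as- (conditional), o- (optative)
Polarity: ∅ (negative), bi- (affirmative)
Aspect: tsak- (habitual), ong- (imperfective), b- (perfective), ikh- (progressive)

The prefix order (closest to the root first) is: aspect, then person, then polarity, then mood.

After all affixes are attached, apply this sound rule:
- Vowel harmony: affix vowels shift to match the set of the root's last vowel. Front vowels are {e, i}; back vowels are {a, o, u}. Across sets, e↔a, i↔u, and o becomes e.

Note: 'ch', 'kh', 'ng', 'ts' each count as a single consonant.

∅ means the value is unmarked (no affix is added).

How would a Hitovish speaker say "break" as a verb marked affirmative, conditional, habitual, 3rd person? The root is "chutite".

esbitsekchutite

Attach aspect habitual tsak- → tsakchutite.
person = 3rd person: zero marking, form stays tsakchutite.
Attach polarity affirmative bi- → bitsakchutite.
Attach mood conditional as- → asbitsakchutite.
Apply vowel harmony: asbitsakchutite → esbitsekchutite.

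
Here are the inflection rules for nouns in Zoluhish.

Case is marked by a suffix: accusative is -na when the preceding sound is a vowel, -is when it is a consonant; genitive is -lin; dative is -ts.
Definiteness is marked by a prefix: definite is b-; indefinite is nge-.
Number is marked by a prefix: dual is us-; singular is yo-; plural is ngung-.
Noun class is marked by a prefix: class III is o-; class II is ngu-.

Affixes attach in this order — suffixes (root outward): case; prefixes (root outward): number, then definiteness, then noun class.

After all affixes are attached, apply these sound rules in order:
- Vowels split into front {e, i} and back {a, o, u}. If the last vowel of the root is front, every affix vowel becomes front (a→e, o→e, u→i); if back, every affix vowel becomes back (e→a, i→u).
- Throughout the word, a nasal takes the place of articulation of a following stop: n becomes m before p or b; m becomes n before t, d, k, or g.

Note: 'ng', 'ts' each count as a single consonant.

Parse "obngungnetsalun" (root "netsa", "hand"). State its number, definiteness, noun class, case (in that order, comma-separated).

plural, definite, class III, genitive

Segment: o-b-ngung-netsa-lin.
number: ngung- → plural.
definiteness: b- → definite.
noun class: o- → class III.
case: -lin → genitive.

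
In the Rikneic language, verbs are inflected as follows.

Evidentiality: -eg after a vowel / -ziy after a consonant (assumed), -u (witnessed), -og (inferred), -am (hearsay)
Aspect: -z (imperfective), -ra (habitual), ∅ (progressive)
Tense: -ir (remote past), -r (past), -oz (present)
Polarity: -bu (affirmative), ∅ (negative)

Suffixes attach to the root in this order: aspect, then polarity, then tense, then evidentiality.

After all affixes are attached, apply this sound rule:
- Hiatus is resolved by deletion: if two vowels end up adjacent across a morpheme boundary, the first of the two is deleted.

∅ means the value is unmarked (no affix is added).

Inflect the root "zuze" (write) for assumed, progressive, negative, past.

zuzerziy

aspect = progressive: zero marking, form stays zuze.
polarity = negative: zero marking, form stays zuze.
Attach tense past -r → zuzer.
Attach evidentiality assumed -ziy (after consonant 'r') → zuzerziy.
Vowel deletion: no change.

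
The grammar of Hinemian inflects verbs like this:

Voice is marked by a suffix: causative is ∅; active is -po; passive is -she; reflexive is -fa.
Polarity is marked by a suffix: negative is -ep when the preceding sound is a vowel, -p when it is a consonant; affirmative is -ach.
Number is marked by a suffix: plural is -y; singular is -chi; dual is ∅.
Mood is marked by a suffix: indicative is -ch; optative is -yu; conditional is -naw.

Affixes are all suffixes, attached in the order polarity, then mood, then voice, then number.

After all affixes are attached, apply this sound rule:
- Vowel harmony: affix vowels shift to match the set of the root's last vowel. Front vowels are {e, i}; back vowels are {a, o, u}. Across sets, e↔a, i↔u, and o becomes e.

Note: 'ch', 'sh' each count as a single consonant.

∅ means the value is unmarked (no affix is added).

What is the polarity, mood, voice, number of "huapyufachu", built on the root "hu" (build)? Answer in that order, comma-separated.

negative, optative, reflexive, singular

Segment: hu-ep-yu-fa-chi.
polarity: -ep/p → negative.
mood: -yu → optative.
voice: -fa → reflexive.
number: -chi → singular.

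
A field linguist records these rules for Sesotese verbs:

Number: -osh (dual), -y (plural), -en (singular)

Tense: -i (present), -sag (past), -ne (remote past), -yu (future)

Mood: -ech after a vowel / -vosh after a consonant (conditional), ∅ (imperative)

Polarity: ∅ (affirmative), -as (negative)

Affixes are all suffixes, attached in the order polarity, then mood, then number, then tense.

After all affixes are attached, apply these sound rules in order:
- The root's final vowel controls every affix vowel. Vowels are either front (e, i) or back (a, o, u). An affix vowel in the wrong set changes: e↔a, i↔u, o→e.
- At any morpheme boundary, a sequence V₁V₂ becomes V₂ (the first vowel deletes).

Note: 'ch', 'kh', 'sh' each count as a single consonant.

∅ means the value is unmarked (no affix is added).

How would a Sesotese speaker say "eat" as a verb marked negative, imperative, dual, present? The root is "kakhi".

Attach polarity negative -as → kakhias.
mood = imperative: zero marking, form stays kakhias.
Attach number dual -osh → kakhiasosh.
Attach tense present -i → kakhiasoshi.
Apply vowel harmony: kakhiasoshi → kakhieseshi.
Apply vowel deletion: kakhieseshi → kakheseshi.

kakheseshi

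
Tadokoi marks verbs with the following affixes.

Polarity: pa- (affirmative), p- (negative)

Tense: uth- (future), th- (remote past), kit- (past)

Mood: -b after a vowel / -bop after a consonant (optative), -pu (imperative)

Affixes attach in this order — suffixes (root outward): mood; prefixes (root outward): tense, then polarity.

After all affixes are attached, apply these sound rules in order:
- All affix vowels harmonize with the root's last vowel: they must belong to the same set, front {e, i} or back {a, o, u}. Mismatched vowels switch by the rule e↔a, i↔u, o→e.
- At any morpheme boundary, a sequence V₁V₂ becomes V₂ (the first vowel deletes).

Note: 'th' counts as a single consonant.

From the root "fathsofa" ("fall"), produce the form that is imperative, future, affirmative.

puthfathsofapu

Attach tense future uth- → uthfathsofa.
Attach mood imperative -pu → uthfathsofapu.
Attach polarity affirmative pa- → pauthfathsofapu.
Vowel harmony: no change.
Apply vowel deletion: pauthfathsofapu → puthfathsofapu.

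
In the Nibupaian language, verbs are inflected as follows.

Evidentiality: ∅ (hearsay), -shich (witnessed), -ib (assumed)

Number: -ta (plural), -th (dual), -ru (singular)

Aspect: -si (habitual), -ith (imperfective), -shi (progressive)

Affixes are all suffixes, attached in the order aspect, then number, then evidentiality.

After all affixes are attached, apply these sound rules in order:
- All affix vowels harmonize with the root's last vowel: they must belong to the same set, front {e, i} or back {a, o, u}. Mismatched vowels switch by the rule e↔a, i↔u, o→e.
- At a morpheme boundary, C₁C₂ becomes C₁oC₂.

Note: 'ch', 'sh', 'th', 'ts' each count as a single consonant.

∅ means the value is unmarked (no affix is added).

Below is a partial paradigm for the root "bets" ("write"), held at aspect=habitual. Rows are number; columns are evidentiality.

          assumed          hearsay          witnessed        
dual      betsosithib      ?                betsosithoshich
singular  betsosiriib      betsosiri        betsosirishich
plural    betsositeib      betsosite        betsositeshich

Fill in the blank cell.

betsosith

Attach aspect habitual -si → betssi.
Attach number dual -th → betssith.
evidentiality = hearsay: zero marking, form stays betssith.
Vowel harmony: no change.
Apply epenthesis: betssith → betsosith.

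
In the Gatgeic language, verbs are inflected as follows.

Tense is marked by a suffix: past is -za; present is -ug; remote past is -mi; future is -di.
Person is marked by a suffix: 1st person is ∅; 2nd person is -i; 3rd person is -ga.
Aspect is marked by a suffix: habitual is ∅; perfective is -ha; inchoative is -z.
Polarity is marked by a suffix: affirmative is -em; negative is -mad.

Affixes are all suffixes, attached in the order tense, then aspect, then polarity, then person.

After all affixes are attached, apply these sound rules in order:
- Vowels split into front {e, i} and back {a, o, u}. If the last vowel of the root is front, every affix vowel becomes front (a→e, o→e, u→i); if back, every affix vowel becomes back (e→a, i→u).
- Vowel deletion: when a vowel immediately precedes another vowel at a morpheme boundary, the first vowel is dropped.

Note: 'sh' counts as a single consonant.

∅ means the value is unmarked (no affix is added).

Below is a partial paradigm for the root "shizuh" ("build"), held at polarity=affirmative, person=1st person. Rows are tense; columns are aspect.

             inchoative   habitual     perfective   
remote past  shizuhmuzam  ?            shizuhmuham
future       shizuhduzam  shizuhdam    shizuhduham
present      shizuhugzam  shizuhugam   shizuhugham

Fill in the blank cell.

shizuhmam

Attach tense remote past -mi → shizuhmi.
aspect = habitual: zero marking, form stays shizuhmi.
Attach polarity affirmative -em → shizuhmiem.
person = 1st person: zero marking, form stays shizuhmiem.
Apply vowel harmony: shizuhmiem → shizuhmuam.
Apply vowel deletion: shizuhmuam → shizuhmam.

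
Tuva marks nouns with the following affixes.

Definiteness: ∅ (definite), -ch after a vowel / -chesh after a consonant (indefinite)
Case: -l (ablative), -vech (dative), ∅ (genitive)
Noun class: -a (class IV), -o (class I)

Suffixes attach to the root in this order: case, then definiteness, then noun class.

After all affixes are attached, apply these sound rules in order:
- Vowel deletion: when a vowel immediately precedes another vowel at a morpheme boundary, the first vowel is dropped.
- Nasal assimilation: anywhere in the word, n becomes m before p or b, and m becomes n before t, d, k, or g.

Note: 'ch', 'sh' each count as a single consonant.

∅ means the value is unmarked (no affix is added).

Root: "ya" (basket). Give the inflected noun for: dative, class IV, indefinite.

yavechchesha

Attach case dative -vech → yavech.
Attach definiteness indefinite -chesh (after consonant 'ch') → yavechchesh.
Attach noun class class IV -a → yavechchesha.
Vowel deletion: no change.
Nasal assimilation: no change.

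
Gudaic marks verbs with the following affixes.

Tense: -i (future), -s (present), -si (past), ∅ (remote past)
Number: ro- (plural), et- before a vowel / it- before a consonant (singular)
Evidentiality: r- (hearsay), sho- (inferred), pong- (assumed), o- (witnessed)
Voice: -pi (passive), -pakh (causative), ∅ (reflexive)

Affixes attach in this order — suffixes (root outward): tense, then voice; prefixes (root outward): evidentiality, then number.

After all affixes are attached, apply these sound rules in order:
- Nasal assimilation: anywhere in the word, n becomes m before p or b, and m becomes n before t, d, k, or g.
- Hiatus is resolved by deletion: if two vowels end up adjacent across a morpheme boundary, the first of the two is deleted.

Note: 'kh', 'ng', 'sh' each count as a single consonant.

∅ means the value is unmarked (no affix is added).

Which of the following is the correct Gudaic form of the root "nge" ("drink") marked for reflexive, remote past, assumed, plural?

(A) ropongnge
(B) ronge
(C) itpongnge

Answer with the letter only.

Attach evidentiality assumed pong- → pongnge.
Attach number plural ro- → ropongnge.
tense = remote past: zero marking, form stays ropongnge.
voice = reflexive: zero marking, form stays ropongnge.
Nasal assimilation: no change.
Vowel deletion: no change.
So the correct form is ropongnge, option (A).
(C) itpongnge is wrong: it uses singular instead of plural for number.
(B) ronge is wrong: it uses witnessed instead of assumed for evidentiality.

A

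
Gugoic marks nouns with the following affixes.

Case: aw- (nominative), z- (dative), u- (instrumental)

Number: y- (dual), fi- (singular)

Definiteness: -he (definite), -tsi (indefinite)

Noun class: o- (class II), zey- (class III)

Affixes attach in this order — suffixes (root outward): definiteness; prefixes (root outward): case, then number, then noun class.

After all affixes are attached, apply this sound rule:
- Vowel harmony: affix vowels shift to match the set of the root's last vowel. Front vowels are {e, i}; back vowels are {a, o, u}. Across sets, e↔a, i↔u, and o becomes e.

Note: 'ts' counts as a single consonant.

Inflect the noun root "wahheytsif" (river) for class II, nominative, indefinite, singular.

efiewwahheytsiftsi

Attach case nominative aw- → awwahheytsif.
Attach number singular fi- → fiawwahheytsif.
Attach noun class class II o- → ofiawwahheytsif.
Attach definiteness indefinite -tsi → ofiawwahheytsiftsi.
Apply vowel harmony: ofiawwahheytsiftsi → efiewwahheytsiftsi.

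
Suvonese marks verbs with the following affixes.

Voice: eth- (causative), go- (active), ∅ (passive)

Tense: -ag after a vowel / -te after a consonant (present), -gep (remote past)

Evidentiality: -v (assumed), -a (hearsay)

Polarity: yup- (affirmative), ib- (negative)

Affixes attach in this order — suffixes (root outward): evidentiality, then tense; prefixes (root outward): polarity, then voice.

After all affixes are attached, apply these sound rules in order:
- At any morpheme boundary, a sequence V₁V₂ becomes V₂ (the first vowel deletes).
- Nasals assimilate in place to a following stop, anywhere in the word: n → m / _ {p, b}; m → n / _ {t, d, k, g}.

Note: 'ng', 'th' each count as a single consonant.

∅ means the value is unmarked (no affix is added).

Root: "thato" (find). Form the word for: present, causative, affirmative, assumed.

ethyupthatovte

Attach evidentiality assumed -v → thatov.
Attach polarity affirmative yup- → yupthatov.
Attach tense present -te (after consonant 'v') → yupthatovte.
Attach voice causative eth- → ethyupthatovte.
Vowel deletion: no change.
Nasal assimilation: no change.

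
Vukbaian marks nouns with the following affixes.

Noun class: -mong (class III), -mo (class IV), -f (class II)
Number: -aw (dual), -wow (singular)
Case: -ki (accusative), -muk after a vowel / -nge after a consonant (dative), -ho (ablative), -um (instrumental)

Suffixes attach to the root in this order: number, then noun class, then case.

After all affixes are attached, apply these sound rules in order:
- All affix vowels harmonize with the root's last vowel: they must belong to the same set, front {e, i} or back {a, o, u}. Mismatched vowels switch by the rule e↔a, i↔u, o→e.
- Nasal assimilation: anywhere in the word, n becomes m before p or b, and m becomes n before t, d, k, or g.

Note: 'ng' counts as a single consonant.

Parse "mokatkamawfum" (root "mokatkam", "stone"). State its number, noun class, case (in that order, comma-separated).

Segment: mokatkam-aw-f-um.
number: -aw → dual.
noun class: -f → class II.
case: -um → instrumental.

dual, class II, instrumental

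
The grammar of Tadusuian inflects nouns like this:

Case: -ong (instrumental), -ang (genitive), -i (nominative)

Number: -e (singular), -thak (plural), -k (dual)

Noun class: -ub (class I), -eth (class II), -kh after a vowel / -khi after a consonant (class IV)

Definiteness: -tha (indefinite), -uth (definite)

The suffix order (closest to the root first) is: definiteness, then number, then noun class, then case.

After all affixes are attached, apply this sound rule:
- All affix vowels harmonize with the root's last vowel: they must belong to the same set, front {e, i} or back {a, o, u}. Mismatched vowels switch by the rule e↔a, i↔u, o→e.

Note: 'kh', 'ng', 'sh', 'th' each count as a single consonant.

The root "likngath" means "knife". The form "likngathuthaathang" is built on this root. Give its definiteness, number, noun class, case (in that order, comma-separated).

definite, singular, class II, genitive

Segment: likngath-uth-e-eth-ang.
definiteness: -uth → definite.
number: -e → singular.
noun class: -eth → class II.
case: -ang → genitive.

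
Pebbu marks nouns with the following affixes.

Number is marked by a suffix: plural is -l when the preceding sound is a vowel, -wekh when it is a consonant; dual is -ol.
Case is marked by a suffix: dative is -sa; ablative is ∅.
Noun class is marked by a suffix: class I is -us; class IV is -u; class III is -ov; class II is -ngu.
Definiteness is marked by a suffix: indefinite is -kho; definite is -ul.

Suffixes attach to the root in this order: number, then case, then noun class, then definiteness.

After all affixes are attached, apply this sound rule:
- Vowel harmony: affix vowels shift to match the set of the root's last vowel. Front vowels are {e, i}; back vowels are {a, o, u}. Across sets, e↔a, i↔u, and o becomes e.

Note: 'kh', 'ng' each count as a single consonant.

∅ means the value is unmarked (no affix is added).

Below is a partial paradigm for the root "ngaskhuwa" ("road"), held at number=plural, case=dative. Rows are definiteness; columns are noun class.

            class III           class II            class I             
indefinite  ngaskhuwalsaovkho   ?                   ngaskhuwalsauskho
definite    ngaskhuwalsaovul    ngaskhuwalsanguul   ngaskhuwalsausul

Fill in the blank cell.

Attach number plural -l (after vowel 'a') → ngaskhuwal.
Attach case dative -sa → ngaskhuwalsa.
Attach noun class class II -ngu → ngaskhuwalsangu.
Attach definiteness indefinite -kho → ngaskhuwalsangukho.
Vowel harmony: no change.

ngaskhuwalsangukho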